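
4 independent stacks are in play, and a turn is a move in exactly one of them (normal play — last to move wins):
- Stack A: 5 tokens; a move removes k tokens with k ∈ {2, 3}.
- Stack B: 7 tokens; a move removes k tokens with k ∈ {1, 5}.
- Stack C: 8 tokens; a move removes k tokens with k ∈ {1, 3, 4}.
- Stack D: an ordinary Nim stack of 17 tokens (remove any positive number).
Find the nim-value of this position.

Grundy values for stack A (subtraction set {2, 3}):
k:     0  1  2  3  4  5
g(k):  0  0  1  1  2  0
So g(5) = 0.
For stack B, compute g(0), g(1), … with moves {1, 5}:
k:     0  1  2  3  4  5  6  7
g(k):  0  1  0  1  0  1  0  1
So g(7) = 1.
For stack C, compute g(0), g(1), … with moves {1, 3, 4}:
g(0) = mex{} = 0
g(1) = mex{0} = 1
g(2) = mex{1} = 0
g(3) = mex{0} = 1
g(4) = mex{0,1} = 2
g(5) = mex{0,1,2} = 3
g(6) = mex{0,1,3} = 2
g(7) = mex{1,2} = 0
g(8) = mex{0,2,3} = 1
So g(8) = 1.
Stack D is a plain Nim stack of size 17, so its Grundy value is 17.
The value of a disjunctive sum is the nim-sum of the parts.
Combined value = 0 ⊕ 1 ⊕ 1 ⊕ 17 = 17.

17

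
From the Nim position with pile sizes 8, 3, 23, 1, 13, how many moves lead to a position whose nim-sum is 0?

1

In binary:
  01000  (8)
  00011  (3)
  10111  (23)
  00001  (1)
  01101  (13)
  -----
  10000  (16)
The overall nim-sum is X = 16. A pile of size p has a winning move iff p XOR X < p (reduce it to p XOR X).
  8: 8 XOR 16 = 24 ≥ 8 — no move.
  3: 3 XOR 16 = 19 ≥ 3 — no move.
  23: 23 XOR 16 = 7 < 23 — winning move (to 7).
  1: 1 XOR 16 = 17 ≥ 1 — no move.
  13: 13 XOR 16 = 29 ≥ 13 — no move.
That gives 1 winning move.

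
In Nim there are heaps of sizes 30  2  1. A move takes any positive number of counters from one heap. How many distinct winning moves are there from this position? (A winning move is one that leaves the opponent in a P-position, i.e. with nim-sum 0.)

Compute the nim-sum pairwise:
30 XOR 2 = 28
28 XOR 1 = 29
The overall nim-sum is X = 29. A heap of size p has a winning move iff p XOR X < p (reduce it to p XOR X).
  30: 30 XOR 29 = 3 < 30 — winning move (to 3).
  2: 2 XOR 29 = 31 ≥ 2 — no move.
  1: 1 XOR 29 = 28 ≥ 1 — no move.
That gives 1 winning move.

1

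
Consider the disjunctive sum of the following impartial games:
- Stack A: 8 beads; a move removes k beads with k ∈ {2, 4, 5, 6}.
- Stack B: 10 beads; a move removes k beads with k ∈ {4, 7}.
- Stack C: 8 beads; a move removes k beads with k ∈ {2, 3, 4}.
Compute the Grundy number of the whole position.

Build the Grundy sequence for stack A with g(k) = mex{g(k−s) : s ∈ {2, 4, 5, 6}, s ≤ k}:
g(0) = mex{} = 0
g(1) = mex{} = 0
g(2) = mex{0} = 1
g(3) = mex{0} = 1
g(4) = mex{0,1} = 2
g(5) = mex{0,1} = 2
g(6) = mex{0,1,2} = 3
g(7) = mex{0,1,2} = 3
g(8) = mex{1,2,3} = 0
So g(8) = 0.
Build the Grundy sequence for stack B with g(k) = mex{g(k−s) : s ∈ {4, 7}, s ≤ k}:
k:     0  1  2  3  4  5  6  7  8  9 10
g(k):  0  0  0  0  1  1  1  1  2  2  2
So g(10) = 2.
For stack C, compute g(0), g(1), … with moves {2, 3, 4}:
k:     0  1  2  3  4  5  6  7  8
g(k):  0  0  1  1  2  2  0  0  1
So g(8) = 1.
The value of a disjunctive sum is the nim-sum of the parts.
Combined value = 0 XOR 2 XOR 1 = 3.

3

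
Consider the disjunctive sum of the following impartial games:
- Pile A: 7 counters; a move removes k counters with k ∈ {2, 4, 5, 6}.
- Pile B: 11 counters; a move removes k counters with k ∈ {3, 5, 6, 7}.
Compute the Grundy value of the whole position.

3

Grundy values for pile A (subtraction set {2, 4, 5, 6}):
k:     0  1  2  3  4  5  6  7
g(k):  0  0  1  1  2  2  3  3
So g(7) = 3.
Grundy values for pile B (subtraction set {3, 5, 6, 7}):
g(0) = mex{} = 0
g(1) = mex{} = 0
g(2) = mex{} = 0
g(3) = mex{0} = 1
g(4) = mex{0} = 1
g(5) = mex{0} = 1
g(6) = mex{0,1} = 2
g(7) = mex{0,1} = 2
g(8) = mex{0,1} = 2
g(9) = mex{0,1,2} = 3
g(10) = mex{1,2} = 0
g(11) = mex{1,2} = 0
So g(11) = 0.
The value of a disjunctive sum is the nim-sum of the parts.
Combined value = 3 XOR 0 = 3.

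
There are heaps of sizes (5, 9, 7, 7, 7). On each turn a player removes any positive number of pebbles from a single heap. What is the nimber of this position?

Write each in binary and XOR column by column:
  0101  (5)
  1001  (9)
  0111  (7)
  0111  (7)
  0111  (7)
  ----
  1011  (11)

11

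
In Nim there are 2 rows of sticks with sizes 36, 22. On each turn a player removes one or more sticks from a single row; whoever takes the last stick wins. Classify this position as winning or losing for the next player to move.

Winning position

Nim-sum: 36 XOR 22 = 50.
The nim-sum is 50 ≠ 0, so this is an N-position: the player to move can win.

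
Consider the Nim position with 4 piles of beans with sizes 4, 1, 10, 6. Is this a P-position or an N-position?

Nim-sum: 4 XOR 1 XOR 10 XOR 6 = 9.
The nim-sum is 9 ≠ 0, so this is an N-position: the player to move can win.

N-position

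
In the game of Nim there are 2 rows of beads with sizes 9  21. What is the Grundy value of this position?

In binary:
  01001  (9)
  10101  (21)
  -----
  11100  (28)

28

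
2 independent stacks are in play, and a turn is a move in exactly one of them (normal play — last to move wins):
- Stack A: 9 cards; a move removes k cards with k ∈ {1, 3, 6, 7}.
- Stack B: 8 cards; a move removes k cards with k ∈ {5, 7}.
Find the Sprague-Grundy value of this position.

2

Grundy values for stack A (subtraction set {1, 3, 6, 7}):
k:     0  1  2  3  4  5  6  7  8  9
g(k):  0  1  0  1  0  1  2  3  2  3
So g(9) = 3.
Grundy values for stack B (subtraction set {5, 7}):
g(0) = mex{} = 0
g(1) = mex{} = 0
g(2) = mex{} = 0
g(3) = mex{} = 0
g(4) = mex{} = 0
g(5) = mex{0} = 1
g(6) = mex{0} = 1
g(7) = mex{0} = 1
g(8) = mex{0} = 1
So g(8) = 1.
The value of a disjunctive sum is the nim-sum of the parts.
Combined value = 3 ⊕ 1 = 2.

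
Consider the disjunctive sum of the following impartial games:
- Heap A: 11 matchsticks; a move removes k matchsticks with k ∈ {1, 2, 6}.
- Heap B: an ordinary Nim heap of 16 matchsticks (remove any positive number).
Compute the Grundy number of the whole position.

17

Grundy values for heap A (subtraction set {1, 2, 6}):
g(0) = mex{} = 0
g(1) = mex{0} = 1
g(2) = mex{0,1} = 2
g(3) = mex{1,2} = 0
g(4) = mex{0,2} = 1
g(5) = mex{0,1} = 2
g(6) = mex{0,1,2} = 3
g(7) = mex{1,2,3} = 0
g(8) = mex{0,2,3} = 1
g(9) = mex{0,1} = 2
g(10) = mex{1,2} = 0
g(11) = mex{0,2} = 1
So g(11) = 1.
Heap B is a plain Nim heap of size 16, so its Grundy value is 16.
By the Sprague-Grundy theorem, the Grundy value of a sum of independent games is the XOR of the component values.
Combined value = 1 ⊕ 16 = 17.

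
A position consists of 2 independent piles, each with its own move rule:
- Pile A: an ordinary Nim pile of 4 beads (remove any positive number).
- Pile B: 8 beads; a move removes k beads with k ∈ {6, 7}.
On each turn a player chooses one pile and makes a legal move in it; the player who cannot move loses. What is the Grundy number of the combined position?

5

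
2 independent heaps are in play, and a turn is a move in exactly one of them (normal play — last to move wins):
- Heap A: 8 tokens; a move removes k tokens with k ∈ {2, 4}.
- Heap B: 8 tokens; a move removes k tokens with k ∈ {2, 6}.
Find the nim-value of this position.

Build the Grundy sequence for heap A with g(k) = mex{g(k−s) : s ∈ {2, 4}, s ≤ k}:
k:     0  1  2  3  4  5  6  7  8
g(k):  0  0  1  1  2  2  0  0  1
So g(8) = 1.
Grundy values for heap B (subtraction set {2, 6}):
g(0) = mex{} = 0
g(1) = mex{} = 0
g(2) = mex{0} = 1
g(3) = mex{0} = 1
g(4) = mex{1} = 0
g(5) = mex{1} = 0
g(6) = mex{0} = 1
g(7) = mex{0} = 1
g(8) = mex{1} = 0
So g(8) = 0.
By the Sprague-Grundy theorem, the Grundy value of a sum of independent games is the XOR of the component values.
Combined value = 1 ⊕ 0 = 1.

1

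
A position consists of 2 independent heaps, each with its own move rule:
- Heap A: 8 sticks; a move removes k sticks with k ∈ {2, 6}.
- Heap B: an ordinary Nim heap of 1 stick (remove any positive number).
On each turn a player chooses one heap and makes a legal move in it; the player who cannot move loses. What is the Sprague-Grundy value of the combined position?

1

Build the Grundy sequence for heap A with g(k) = mex{g(k−s) : s ∈ {2, 6}, s ≤ k}:
k:     0  1  2  3  4  5  6  7  8
g(k):  0  0  1  1  0  0  1  1  0
So g(8) = 0.
Heap B is a plain Nim heap of size 1, so its Grundy value is 1.
The value of a disjunctive sum is the nim-sum of the parts.
Combined value = 0 ⊕ 1 = 1.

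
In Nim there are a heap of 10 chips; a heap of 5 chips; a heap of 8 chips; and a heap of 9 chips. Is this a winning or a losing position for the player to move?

In binary:
  1010  (10)
  0101  (5)
  1000  (8)
  1001  (9)
  ----
  1110  (14)
The nim-sum is 14 ≠ 0, so this is an N-position: the player to move can win.

Winning position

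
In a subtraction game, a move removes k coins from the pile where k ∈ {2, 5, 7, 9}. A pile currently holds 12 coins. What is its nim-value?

Grundy values for subtraction set {2, 5, 7, 9}:
k:     0  1  2  3  4  5  6  7  8  9 10 11 12
g(k):  0  0  1  1  0  2  1  3  2  2  3  3  0
So g(12) = 0.

0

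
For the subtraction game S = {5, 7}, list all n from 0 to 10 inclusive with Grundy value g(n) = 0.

Build the Grundy sequence with g(k) = mex{g(k−s) : s ∈ {5, 7}, s ≤ k}:
k:     0  1  2  3  4  5  6  7  8  9 10
g(k):  0  0  0  0  0  1  1  1  1  1  2
The P-positions (g = 0) in 0..10 are 0, 1, 2, 3, 4.

0, 1, 2, 3, 4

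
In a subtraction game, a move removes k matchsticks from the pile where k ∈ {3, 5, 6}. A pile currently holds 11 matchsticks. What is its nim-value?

0

Compute g(0), g(1), … for moves {3, 5, 6}:
g(0) = mex{} = 0
g(1) = mex{} = 0
g(2) = mex{} = 0
g(3) = mex{0} = 1
g(4) = mex{0} = 1
g(5) = mex{0} = 1
g(6) = mex{0,1} = 2
g(7) = mex{0,1} = 2
g(8) = mex{0,1} = 2
g(9) = mex{1,2} = 0
g(10) = mex{1,2} = 0
g(11) = mex{1,2} = 0
So g(11) = 0.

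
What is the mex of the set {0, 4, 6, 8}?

1

0 is in the set but 1 is not, so the mex is 1.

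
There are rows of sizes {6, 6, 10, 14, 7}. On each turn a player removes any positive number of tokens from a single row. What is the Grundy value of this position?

3

Nim-sum: 6 ^ 6 ^ 10 ^ 14 ^ 7 = 3.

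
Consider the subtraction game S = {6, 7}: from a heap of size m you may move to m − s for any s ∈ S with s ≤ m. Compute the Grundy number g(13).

Grundy values for subtraction set {6, 7}:
g(0) = mex{} = 0
g(1) = mex{} = 0
g(2) = mex{} = 0
g(3) = mex{} = 0
g(4) = mex{} = 0
g(5) = mex{} = 0
g(6) = mex{0} = 1
g(7) = mex{0} = 1
g(8) = mex{0} = 1
g(9) = mex{0} = 1
g(10) = mex{0} = 1
g(11) = mex{0} = 1
g(12) = mex{0,1} = 2
g(13) = mex{1} = 0
So g(13) = 0.

0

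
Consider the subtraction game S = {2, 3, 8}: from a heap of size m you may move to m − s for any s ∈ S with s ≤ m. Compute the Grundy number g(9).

2

Grundy values for subtraction set {2, 3, 8}:
k:     0  1  2  3  4  5  6  7  8  9
g(k):  0  0  1  1  2  0  0  1  1  2
So g(9) = 2.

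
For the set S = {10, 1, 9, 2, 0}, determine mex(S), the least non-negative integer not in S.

3

The values 0, 1, 2 are all present; 3 is the first non-negative integer missing from the set.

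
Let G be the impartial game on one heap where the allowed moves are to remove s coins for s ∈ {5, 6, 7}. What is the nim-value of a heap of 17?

1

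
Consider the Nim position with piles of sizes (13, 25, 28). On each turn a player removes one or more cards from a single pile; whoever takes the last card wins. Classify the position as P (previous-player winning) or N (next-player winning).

Bitwise XOR of the heap sizes:
  01101  (13)
  11001  (25)
  11100  (28)
  -----
  01000  (8)
The nim-sum is 8 ≠ 0, so this is an N-position: the player to move can win.

N-position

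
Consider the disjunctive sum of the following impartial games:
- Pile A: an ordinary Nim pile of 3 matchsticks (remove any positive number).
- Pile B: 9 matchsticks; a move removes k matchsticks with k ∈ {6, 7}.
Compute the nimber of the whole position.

2

Pile A is a plain Nim pile of size 3, so its Grundy value is 3.
Build the Grundy sequence for pile B with g(k) = mex{g(k−s) : s ∈ {6, 7}, s ≤ k}:
k:     0  1  2  3  4  5  6  7  8  9
g(k):  0  0  0  0  0  0  1  1  1  1
So g(9) = 1.
By the Sprague-Grundy theorem, the Grundy value of a sum of independent games is the XOR of the component values.
Combined value = 3 XOR 1 = 2.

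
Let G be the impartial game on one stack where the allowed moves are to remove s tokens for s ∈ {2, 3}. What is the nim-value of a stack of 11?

0

Compute g(0), g(1), … for moves {2, 3}:
g(0) = mex{} = 0
g(1) = mex{} = 0
g(2) = mex{0} = 1
g(3) = mex{0} = 1
g(4) = mex{0,1} = 2
g(5) = mex{1} = 0
g(6) = mex{1,2} = 0
g(7) = mex{0,2} = 1
g(8) = mex{0} = 1
g(9) = mex{0,1} = 2
g(10) = mex{1} = 0
g(11) = mex{1,2} = 0
So g(11) = 0.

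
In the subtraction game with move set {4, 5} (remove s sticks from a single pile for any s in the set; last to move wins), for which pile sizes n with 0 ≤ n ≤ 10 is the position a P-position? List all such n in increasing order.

0, 1, 2, 3, 9, 10

Grundy values for subtraction set {4, 5}:
k:     0  1  2  3  4  5  6  7  8  9 10
g(k):  0  0  0  0  1  1  1  1  2  0  0
The P-positions (g = 0) in 0..10 are 0, 1, 2, 3, 9, 10.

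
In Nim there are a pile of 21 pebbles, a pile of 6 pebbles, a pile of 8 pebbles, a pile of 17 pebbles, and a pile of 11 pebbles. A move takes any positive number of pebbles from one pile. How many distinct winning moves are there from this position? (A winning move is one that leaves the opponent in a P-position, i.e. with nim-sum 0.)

3

Compute the nim-sum pairwise:
21 ^ 6 = 19
19 ^ 8 = 27
27 ^ 17 = 10
10 ^ 11 = 1
The overall nim-sum is X = 1. A pile of size p has a winning move iff p XOR X < p (reduce it to p XOR X).
  21: 21 XOR 1 = 20 < 21 — winning move (to 20).
  6: 6 XOR 1 = 7 ≥ 6 — no move.
  8: 8 XOR 1 = 9 ≥ 8 — no move.
  17: 17 XOR 1 = 16 < 17 — winning move (to 16).
  11: 11 XOR 1 = 10 < 11 — winning move (to 10).
That gives 3 winning moves.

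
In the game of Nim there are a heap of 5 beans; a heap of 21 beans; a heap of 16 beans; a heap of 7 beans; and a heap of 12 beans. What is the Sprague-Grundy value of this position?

11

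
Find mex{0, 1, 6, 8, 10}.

2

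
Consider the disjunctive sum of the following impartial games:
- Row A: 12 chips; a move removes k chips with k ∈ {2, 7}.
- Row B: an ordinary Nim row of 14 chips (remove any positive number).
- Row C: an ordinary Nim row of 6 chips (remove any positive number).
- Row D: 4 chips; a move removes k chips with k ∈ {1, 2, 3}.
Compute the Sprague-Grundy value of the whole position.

Grundy values for row A (subtraction set {2, 7}):
g(0) = mex{} = 0
g(1) = mex{} = 0
g(2) = mex{0} = 1
g(3) = mex{0} = 1
g(4) = mex{1} = 0
g(5) = mex{1} = 0
g(6) = mex{0} = 1
g(7) = mex{0} = 1
g(8) = mex{0,1} = 2
g(9) = mex{1} = 0
g(10) = mex{1,2} = 0
g(11) = mex{0} = 1
g(12) = mex{0} = 1
So g(12) = 1.
Row B is a plain Nim row of size 14, so its Grundy value is 14.
Row C is a plain Nim row of size 6, so its Grundy value is 6.
Build the Grundy sequence for row D with g(k) = mex{g(k−s) : s ∈ {1, 2, 3}, s ≤ k}:
g(0) = mex{} = 0
g(1) = mex{0} = 1
g(2) = mex{0,1} = 2
g(3) = mex{0,1,2} = 3
g(4) = mex{1,2,3} = 0
So g(4) = 0.
The value of a disjunctive sum is the nim-sum of the parts.
Combined value = 1 XOR 14 XOR 6 XOR 0 = 9.

9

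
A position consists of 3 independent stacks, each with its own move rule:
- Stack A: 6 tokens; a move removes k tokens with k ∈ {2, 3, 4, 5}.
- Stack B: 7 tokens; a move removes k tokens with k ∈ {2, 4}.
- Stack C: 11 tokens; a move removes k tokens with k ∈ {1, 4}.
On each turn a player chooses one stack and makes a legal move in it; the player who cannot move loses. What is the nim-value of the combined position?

2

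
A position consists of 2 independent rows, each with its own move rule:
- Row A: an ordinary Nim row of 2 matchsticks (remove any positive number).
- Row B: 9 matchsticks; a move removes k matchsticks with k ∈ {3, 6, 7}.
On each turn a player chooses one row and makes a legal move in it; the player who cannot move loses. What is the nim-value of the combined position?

Row A is a plain Nim row of size 2, so its Grundy value is 2.
For row B, compute g(0), g(1), … with moves {3, 6, 7}:
k:     0  1  2  3  4  5  6  7  8  9
g(k):  0  0  0  1  1  1  2  2  2  3
So g(9) = 3.
By the Sprague-Grundy theorem, the Grundy value of a sum of independent games is the XOR of the component values.
Combined value = 2 ⊕ 3 = 1.

1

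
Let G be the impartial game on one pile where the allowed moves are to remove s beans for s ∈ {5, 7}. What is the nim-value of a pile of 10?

Grundy values for subtraction set {5, 7}:
k:     0  1  2  3  4  5  6  7  8  9 10
g(k):  0  0  0  0  0  1  1  1  1  1  2
So g(10) = 2.

2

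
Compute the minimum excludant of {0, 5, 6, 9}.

1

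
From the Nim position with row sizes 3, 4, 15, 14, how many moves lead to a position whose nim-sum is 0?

3

Nim-sum: 3 XOR 4 XOR 15 XOR 14 = 6.
The overall nim-sum is X = 6. A row of size p has a winning move iff p XOR X < p (reduce it to p XOR X).
  3: 3 XOR 6 = 5 ≥ 3 — no move.
  4: 4 XOR 6 = 2 < 4 — winning move (to 2).
  15: 15 XOR 6 = 9 < 15 — winning move (to 9).
  14: 14 XOR 6 = 8 < 14 — winning move (to 8).
That gives 3 winning moves.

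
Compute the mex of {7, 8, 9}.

0 is not in the set, so the mex is 0.

0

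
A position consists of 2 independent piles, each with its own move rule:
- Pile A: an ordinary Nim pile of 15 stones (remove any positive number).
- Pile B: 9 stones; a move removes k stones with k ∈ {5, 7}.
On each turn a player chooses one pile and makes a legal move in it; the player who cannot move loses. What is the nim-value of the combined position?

14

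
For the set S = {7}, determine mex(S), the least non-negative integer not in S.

0

0 is not in the set, so the mex is 0.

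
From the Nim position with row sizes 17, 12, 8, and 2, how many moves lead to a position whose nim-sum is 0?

1

Write each in binary and XOR column by column:
  10001  (17)
  01100  (12)
  01000  (8)
  00010  (2)
  -----
  10111  (23)
The overall nim-sum is X = 23. A row of size p has a winning move iff p XOR X < p (reduce it to p XOR X).
  17: 17 XOR 23 = 6 < 17 — winning move (to 6).
  12: 12 XOR 23 = 27 ≥ 12 — no move.
  8: 8 XOR 23 = 31 ≥ 8 — no move.
  2: 2 XOR 23 = 21 ≥ 2 — no move.
That gives 1 winning move.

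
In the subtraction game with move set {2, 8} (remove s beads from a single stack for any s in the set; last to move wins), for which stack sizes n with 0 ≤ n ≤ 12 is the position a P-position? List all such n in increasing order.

Build the Grundy sequence with g(k) = mex{g(k−s) : s ∈ {2, 8}, s ≤ k}:
g(0) = mex{} = 0
g(1) = mex{} = 0
g(2) = mex{0} = 1
g(3) = mex{0} = 1
g(4) = mex{1} = 0
g(5) = mex{1} = 0
g(6) = mex{0} = 1
g(7) = mex{0} = 1
g(8) = mex{0,1} = 2
g(9) = mex{0,1} = 2
g(10) = mex{1,2} = 0
g(11) = mex{1,2} = 0
g(12) = mex{0} = 1
The P-positions (g = 0) in 0..12 are 0, 1, 4, 5, 10, 11.

0, 1, 4, 5, 10, 11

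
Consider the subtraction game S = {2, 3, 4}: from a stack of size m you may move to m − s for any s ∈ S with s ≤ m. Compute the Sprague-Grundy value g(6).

Grundy values for subtraction set {2, 3, 4}:
k:     0  1  2  3  4  5  6
g(k):  0  0  1  1  2  2  0
So g(6) = 0.

0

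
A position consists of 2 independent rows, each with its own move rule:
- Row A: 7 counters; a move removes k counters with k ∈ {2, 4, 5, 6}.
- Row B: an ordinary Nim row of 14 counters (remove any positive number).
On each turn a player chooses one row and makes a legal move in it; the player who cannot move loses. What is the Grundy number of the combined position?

13

Build the Grundy sequence for row A with g(k) = mex{g(k−s) : s ∈ {2, 4, 5, 6}, s ≤ k}:
g(0) = mex{} = 0
g(1) = mex{} = 0
g(2) = mex{0} = 1
g(3) = mex{0} = 1
g(4) = mex{0,1} = 2
g(5) = mex{0,1} = 2
g(6) = mex{0,1,2} = 3
g(7) = mex{0,1,2} = 3
So g(7) = 3.
Row B is a plain Nim row of size 14, so its Grundy value is 14.
The value of a disjunctive sum is the nim-sum of the parts.
Combined value = 3 XOR 14 = 13.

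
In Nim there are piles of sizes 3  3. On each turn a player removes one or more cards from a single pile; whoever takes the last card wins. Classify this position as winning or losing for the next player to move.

Bitwise XOR of the heap sizes:
  11  (3)
  11  (3)
  --
  00  (0)
The nim-sum is 0, so this is a P-position: the player to move is in a losing position under optimal play.

Losing position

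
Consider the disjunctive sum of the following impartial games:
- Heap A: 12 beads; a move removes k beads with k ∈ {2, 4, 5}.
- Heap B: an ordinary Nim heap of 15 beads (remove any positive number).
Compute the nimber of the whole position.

13

Build the Grundy sequence for heap A with g(k) = mex{g(k−s) : s ∈ {2, 4, 5}, s ≤ k}:
g(0) = mex{} = 0
g(1) = mex{} = 0
g(2) = mex{0} = 1
g(3) = mex{0} = 1
g(4) = mex{0,1} = 2
g(5) = mex{0,1} = 2
g(6) = mex{0,1,2} = 3
g(7) = mex{1,2} = 0
g(8) = mex{1,2,3} = 0
g(9) = mex{0,2} = 1
g(10) = mex{0,2,3} = 1
g(11) = mex{0,1,3} = 2
g(12) = mex{0,1} = 2
So g(12) = 2.
Heap B is a plain Nim heap of size 15, so its Grundy value is 15.
By the Sprague-Grundy theorem, the Grundy value of a sum of independent games is the XOR of the component values.
Combined value = 2 XOR 15 = 13.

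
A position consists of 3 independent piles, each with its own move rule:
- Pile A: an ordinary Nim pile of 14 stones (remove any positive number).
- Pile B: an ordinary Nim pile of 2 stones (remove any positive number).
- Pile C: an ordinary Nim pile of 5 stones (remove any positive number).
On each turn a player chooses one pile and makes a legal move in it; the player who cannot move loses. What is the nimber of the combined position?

Pile A is a plain Nim pile of size 14, so its Grundy value is 14.
Pile B is a plain Nim pile of size 2, so its Grundy value is 2.
Pile C is a plain Nim pile of size 5, so its Grundy value is 5.
By the Sprague-Grundy theorem, the Grundy value of a sum of independent games is the XOR of the component values.
Combined value = 14 ⊕ 2 ⊕ 5 = 9.

9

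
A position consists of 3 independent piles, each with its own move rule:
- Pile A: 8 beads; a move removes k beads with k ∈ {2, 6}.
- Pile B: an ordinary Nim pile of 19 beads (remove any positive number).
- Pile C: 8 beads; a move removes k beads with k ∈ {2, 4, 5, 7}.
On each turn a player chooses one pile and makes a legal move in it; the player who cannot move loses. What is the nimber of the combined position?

For pile A, compute g(0), g(1), … with moves {2, 6}:
k:     0  1  2  3  4  5  6  7  8
g(k):  0  0  1  1  0  0  1  1  0
So g(8) = 0.
Pile B is a plain Nim pile of size 19, so its Grundy value is 19.
Build the Grundy sequence for pile C with g(k) = mex{g(k−s) : s ∈ {2, 4, 5, 7}, s ≤ k}:
g(0) = mex{} = 0
g(1) = mex{} = 0
g(2) = mex{0} = 1
g(3) = mex{0} = 1
g(4) = mex{0,1} = 2
g(5) = mex{0,1} = 2
g(6) = mex{0,1,2} = 3
g(7) = mex{0,1,2} = 3
g(8) = mex{0,1,2,3} = 4
So g(8) = 4.
The value of a disjunctive sum is the nim-sum of the parts.
Combined value = 0 ⊕ 19 ⊕ 4 = 23.

23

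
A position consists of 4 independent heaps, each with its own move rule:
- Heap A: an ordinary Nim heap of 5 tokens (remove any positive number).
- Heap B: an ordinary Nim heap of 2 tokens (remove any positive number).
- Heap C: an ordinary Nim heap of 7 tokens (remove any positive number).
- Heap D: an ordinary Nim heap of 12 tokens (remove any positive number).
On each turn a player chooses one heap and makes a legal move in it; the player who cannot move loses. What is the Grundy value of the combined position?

Heap A is a plain Nim heap of size 5, so its Grundy value is 5.
Heap B is a plain Nim heap of size 2, so its Grundy value is 2.
Heap C is a plain Nim heap of size 7, so its Grundy value is 7.
Heap D is a plain Nim heap of size 12, so its Grundy value is 12.
The value of a disjunctive sum is the nim-sum of the parts.
Combined value = 5 XOR 2 XOR 7 XOR 12 = 12.

12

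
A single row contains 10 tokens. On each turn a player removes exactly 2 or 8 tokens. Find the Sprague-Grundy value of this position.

Build the Grundy sequence with g(k) = mex{g(k−s) : s ∈ {2, 8}, s ≤ k}:
k:     0  1  2  3  4  5  6  7  8  9 10
g(k):  0  0  1  1  0  0  1  1  2  2  0
So g(10) = 0.

0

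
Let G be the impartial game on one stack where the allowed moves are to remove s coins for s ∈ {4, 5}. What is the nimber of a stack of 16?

1

Compute g(0), g(1), … for moves {4, 5}:
k:     0  1  2  3  4  5  6  7  8  9 10 11 12 13 14 15 16
g(k):  0  0  0  0  1  1  1  1  2  0  0  0  0  1  1  1  1
So g(16) = 1.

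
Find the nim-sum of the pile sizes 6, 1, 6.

1

Nim-sum: 6 XOR 1 XOR 6 = 1.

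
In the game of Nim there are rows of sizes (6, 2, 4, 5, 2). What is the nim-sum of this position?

In binary:
  110  (6)
  010  (2)
  100  (4)
  101  (5)
  010  (2)
  ---
  111  (7)

7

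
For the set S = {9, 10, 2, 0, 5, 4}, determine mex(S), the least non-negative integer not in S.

1

0 is in the set but 1 is not, so the mex is 1.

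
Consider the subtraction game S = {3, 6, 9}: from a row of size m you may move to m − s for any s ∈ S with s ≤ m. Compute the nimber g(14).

0

Grundy values for subtraction set {3, 6, 9}:
g(0) = mex{} = 0
g(1) = mex{} = 0
g(2) = mex{} = 0
g(3) = mex{0} = 1
g(4) = mex{0} = 1
g(5) = mex{0} = 1
g(6) = mex{0,1} = 2
g(7) = mex{0,1} = 2
g(8) = mex{0,1} = 2
g(9) = mex{0,1,2} = 3
g(10) = mex{0,1,2} = 3
g(11) = mex{0,1,2} = 3
g(12) = mex{1,2,3} = 0
g(13) = mex{1,2,3} = 0
g(14) = mex{1,2,3} = 0
So g(14) = 0.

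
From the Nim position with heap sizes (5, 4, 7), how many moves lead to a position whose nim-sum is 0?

In binary:
  101  (5)
  100  (4)
  111  (7)
  ---
  110  (6)
The overall nim-sum is X = 6. A heap of size p has a winning move iff p XOR X < p (reduce it to p XOR X).
  5: 5 XOR 6 = 3 < 5 — winning move (to 3).
  4: 4 XOR 6 = 2 < 4 — winning move (to 2).
  7: 7 XOR 6 = 1 < 7 — winning move (to 1).
That gives 3 winning moves.

3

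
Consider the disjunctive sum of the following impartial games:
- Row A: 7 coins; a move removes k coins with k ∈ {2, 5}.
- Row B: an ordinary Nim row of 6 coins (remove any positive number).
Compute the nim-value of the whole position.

6

Build the Grundy sequence for row A with g(k) = mex{g(k−s) : s ∈ {2, 5}, s ≤ k}:
g(0) = mex{} = 0
g(1) = mex{} = 0
g(2) = mex{0} = 1
g(3) = mex{0} = 1
g(4) = mex{1} = 0
g(5) = mex{0,1} = 2
g(6) = mex{0} = 1
g(7) = mex{1,2} = 0
So g(7) = 0.
Row B is a plain Nim row of size 6, so its Grundy value is 6.
By the Sprague-Grundy theorem, the Grundy value of a sum of independent games is the XOR of the component values.
Combined value = 0 ⊕ 6 = 6.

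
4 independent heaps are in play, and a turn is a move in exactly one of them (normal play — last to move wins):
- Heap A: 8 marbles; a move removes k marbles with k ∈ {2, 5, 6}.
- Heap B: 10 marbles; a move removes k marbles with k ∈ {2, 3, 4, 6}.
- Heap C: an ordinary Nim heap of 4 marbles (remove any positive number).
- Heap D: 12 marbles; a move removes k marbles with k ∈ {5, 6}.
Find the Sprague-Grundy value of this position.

5

Grundy values for heap A (subtraction set {2, 5, 6}):
g(0) = mex{} = 0
g(1) = mex{} = 0
g(2) = mex{0} = 1
g(3) = mex{0} = 1
g(4) = mex{1} = 0
g(5) = mex{0,1} = 2
g(6) = mex{0} = 1
g(7) = mex{0,1,2} = 3
g(8) = mex{1} = 0
So g(8) = 0.
For heap B, compute g(0), g(1), … with moves {2, 3, 4, 6}:
g(0) = mex{} = 0
g(1) = mex{} = 0
g(2) = mex{0} = 1
g(3) = mex{0} = 1
g(4) = mex{0,1} = 2
g(5) = mex{0,1} = 2
g(6) = mex{0,1,2} = 3
g(7) = mex{0,1,2} = 3
g(8) = mex{1,2,3} = 0
g(9) = mex{1,2,3} = 0
g(10) = mex{0,2,3} = 1
So g(10) = 1.
Heap C is a plain Nim heap of size 4, so its Grundy value is 4.
For heap D, compute g(0), g(1), … with moves {5, 6}:
k:     0  1  2  3  4  5  6  7  8  9 10 11 12
g(k):  0  0  0  0  0  1  1  1  1  1  2  0  0
So g(12) = 0.
By the Sprague-Grundy theorem, the Grundy value of a sum of independent games is the XOR of the component values.
Combined value = 0 XOR 1 XOR 4 XOR 0 = 5.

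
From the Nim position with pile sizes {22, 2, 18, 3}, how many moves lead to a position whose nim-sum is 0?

1

Bitwise XOR of the heap sizes:
  10110  (22)
  00010  (2)
  10010  (18)
  00011  (3)
  -----
  00101  (5)
The overall nim-sum is X = 5. A pile of size p has a winning move iff p XOR X < p (reduce it to p XOR X).
  22: 22 XOR 5 = 19 < 22 — winning move (to 19).
  2: 2 XOR 5 = 7 ≥ 2 — no move.
  18: 18 XOR 5 = 23 ≥ 18 — no move.
  3: 3 XOR 5 = 6 ≥ 3 — no move.
That gives 1 winning move.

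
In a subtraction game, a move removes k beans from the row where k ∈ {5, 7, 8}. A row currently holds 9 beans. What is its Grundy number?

1

Compute g(0), g(1), … for moves {5, 7, 8}:
g(0) = mex{} = 0
g(1) = mex{} = 0
g(2) = mex{} = 0
g(3) = mex{} = 0
g(4) = mex{} = 0
g(5) = mex{0} = 1
g(6) = mex{0} = 1
g(7) = mex{0} = 1
g(8) = mex{0} = 1
g(9) = mex{0} = 1
So g(9) = 1.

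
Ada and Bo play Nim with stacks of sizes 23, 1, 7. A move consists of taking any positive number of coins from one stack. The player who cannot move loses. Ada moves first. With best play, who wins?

Ada wins

Nim-sum: 23 ^ 1 ^ 7 = 17.
The nim-sum is 17 ≠ 0, so this is an N-position: the player to move can win; Ada has a winning move.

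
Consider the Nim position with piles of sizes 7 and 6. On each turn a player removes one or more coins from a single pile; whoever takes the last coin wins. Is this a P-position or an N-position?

N-position

In binary:
  111  (7)
  110  (6)
  ---
  001  (1)
The nim-sum is 1 ≠ 0, so this is an N-position: the player to move can win.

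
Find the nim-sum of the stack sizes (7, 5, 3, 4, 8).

13

Nim-sum: 7 ^ 5 ^ 3 ^ 4 ^ 8 = 13.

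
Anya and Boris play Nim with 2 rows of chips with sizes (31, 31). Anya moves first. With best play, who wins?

Compute the nim-sum pairwise:
31 ⊕ 31 = 0
The nim-sum is 0, so this is a P-position: the player to move is in a losing position under optimal play; Anya is about to move from it and so loses — Boris wins.

Boris wins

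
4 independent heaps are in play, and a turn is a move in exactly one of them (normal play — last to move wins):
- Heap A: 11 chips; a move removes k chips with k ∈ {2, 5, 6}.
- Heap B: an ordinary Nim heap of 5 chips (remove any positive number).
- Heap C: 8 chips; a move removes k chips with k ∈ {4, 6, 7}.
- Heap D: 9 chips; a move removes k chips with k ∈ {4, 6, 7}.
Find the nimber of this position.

5

Build the Grundy sequence for heap A with g(k) = mex{g(k−s) : s ∈ {2, 5, 6}, s ≤ k}:
k:     0  1  2  3  4  5  6  7  8  9 10 11
g(k):  0  0  1  1  0  2  1  3  0  2  1  0
So g(11) = 0.
Heap B is a plain Nim heap of size 5, so its Grundy value is 5.
Grundy values for heap C (subtraction set {4, 6, 7}):
g(0) = mex{} = 0
g(1) = mex{} = 0
g(2) = mex{} = 0
g(3) = mex{} = 0
g(4) = mex{0} = 1
g(5) = mex{0} = 1
g(6) = mex{0} = 1
g(7) = mex{0} = 1
g(8) = mex{0,1} = 2
So g(8) = 2.
Build the Grundy sequence for heap D with g(k) = mex{g(k−s) : s ∈ {4, 6, 7}, s ≤ k}:
g(0) = mex{} = 0
g(1) = mex{} = 0
g(2) = mex{} = 0
g(3) = mex{} = 0
g(4) = mex{0} = 1
g(5) = mex{0} = 1
g(6) = mex{0} = 1
g(7) = mex{0} = 1
g(8) = mex{0,1} = 2
g(9) = mex{0,1} = 2
So g(9) = 2.
The value of a disjunctive sum is the nim-sum of the parts.
Combined value = 0 XOR 5 XOR 2 XOR 2 = 5.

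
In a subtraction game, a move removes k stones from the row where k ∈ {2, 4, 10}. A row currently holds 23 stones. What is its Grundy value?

2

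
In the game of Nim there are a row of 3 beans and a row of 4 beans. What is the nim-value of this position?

7

Write each in binary and XOR column by column:
  011  (3)
  100  (4)
  ---
  111  (7)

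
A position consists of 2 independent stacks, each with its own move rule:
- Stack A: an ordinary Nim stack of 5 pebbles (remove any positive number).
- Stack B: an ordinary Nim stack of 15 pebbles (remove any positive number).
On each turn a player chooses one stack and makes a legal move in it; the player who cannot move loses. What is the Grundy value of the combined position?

10

Stack A is a plain Nim stack of size 5, so its Grundy value is 5.
Stack B is a plain Nim stack of size 15, so its Grundy value is 15.
By the Sprague-Grundy theorem, the Grundy value of a sum of independent games is the XOR of the component values.
Combined value = 5 ⊕ 15 = 10.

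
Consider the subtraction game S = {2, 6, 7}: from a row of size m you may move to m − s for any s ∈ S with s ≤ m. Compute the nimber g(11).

Build the Grundy sequence with g(k) = mex{g(k−s) : s ∈ {2, 6, 7}, s ≤ k}:
g(0) = mex{} = 0
g(1) = mex{} = 0
g(2) = mex{0} = 1
g(3) = mex{0} = 1
g(4) = mex{1} = 0
g(5) = mex{1} = 0
g(6) = mex{0} = 1
g(7) = mex{0} = 1
g(8) = mex{0,1} = 2
g(9) = mex{1} = 0
g(10) = mex{0,1,2} = 3
g(11) = mex{0} = 1
So g(11) = 1.

1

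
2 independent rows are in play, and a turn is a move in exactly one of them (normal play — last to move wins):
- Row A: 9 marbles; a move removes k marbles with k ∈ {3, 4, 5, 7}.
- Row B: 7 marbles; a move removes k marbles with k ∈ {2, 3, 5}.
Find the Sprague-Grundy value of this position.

For row A, compute g(0), g(1), … with moves {3, 4, 5, 7}:
g(0) = mex{} = 0
g(1) = mex{} = 0
g(2) = mex{} = 0
g(3) = mex{0} = 1
g(4) = mex{0} = 1
g(5) = mex{0} = 1
g(6) = mex{0,1} = 2
g(7) = mex{0,1} = 2
g(8) = mex{0,1} = 2
g(9) = mex{0,1,2} = 3
So g(9) = 3.
For row B, compute g(0), g(1), … with moves {2, 3, 5}:
k:     0  1  2  3  4  5  6  7
g(k):  0  0  1  1  2  2  3  0
So g(7) = 0.
The value of a disjunctive sum is the nim-sum of the parts.
Combined value = 3 ⊕ 0 = 3.

3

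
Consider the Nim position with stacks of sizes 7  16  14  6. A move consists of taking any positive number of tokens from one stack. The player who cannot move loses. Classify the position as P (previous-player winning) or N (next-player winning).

Compute the nim-sum pairwise:
7 ^ 16 = 23
23 ^ 14 = 25
25 ^ 6 = 31
The nim-sum is 31 ≠ 0, so this is an N-position: the player to move can win.

N-position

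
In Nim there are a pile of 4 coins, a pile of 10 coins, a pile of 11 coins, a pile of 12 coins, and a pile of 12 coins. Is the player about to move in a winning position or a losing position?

In binary:
  0100  (4)
  1010  (10)
  1011  (11)
  1100  (12)
  1100  (12)
  ----
  0101  (5)
The nim-sum is 5 ≠ 0, so this is an N-position: the player to move can win.

Winning position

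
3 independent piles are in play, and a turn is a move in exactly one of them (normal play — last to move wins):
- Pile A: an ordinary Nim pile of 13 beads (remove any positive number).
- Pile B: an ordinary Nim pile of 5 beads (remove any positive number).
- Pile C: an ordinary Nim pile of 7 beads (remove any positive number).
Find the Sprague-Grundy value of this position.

Pile A is a plain Nim pile of size 13, so its Grundy value is 13.
Pile B is a plain Nim pile of size 5, so its Grundy value is 5.
Pile C is a plain Nim pile of size 7, so its Grundy value is 7.
By the Sprague-Grundy theorem, the Grundy value of a sum of independent games is the XOR of the component values.
Combined value = 13 ⊕ 5 ⊕ 7 = 15.

15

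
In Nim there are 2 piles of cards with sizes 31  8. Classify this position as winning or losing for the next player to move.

Nim-sum: 31 ⊕ 8 = 23.
The nim-sum is 23 ≠ 0, so this is an N-position: the player to move can win.

Winning position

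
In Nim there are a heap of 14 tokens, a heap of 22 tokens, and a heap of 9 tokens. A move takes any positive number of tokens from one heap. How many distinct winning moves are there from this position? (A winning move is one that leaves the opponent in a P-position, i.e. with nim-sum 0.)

Compute the nim-sum pairwise:
14 ⊕ 22 = 24
24 ⊕ 9 = 17
The overall nim-sum is X = 17. A heap of size p has a winning move iff p XOR X < p (reduce it to p XOR X).
  14: 14 XOR 17 = 31 ≥ 14 — no move.
  22: 22 XOR 17 = 7 < 22 — winning move (to 7).
  9: 9 XOR 17 = 24 ≥ 9 — no move.
That gives 1 winning move.

1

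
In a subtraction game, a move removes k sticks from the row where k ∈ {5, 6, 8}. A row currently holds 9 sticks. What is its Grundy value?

1

Build the Grundy sequence with g(k) = mex{g(k−s) : s ∈ {5, 6, 8}, s ≤ k}:
g(0) = mex{} = 0
g(1) = mex{} = 0
g(2) = mex{} = 0
g(3) = mex{} = 0
g(4) = mex{} = 0
g(5) = mex{0} = 1
g(6) = mex{0} = 1
g(7) = mex{0} = 1
g(8) = mex{0} = 1
g(9) = mex{0} = 1
So g(9) = 1.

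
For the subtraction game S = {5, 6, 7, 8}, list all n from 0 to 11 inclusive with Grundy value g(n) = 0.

0, 1, 2, 3, 4

Compute g(0), g(1), … for moves {5, 6, 7, 8}:
k:     0  1  2  3  4  5  6  7  8  9 10 11
g(k):  0  0  0  0  0  1  1  1  1  1  2  2
The P-positions (g = 0) in 0..11 are 0, 1, 2, 3, 4.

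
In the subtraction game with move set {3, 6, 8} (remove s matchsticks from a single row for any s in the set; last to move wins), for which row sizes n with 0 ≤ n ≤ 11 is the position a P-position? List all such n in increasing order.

Grundy values for subtraction set {3, 6, 8}:
g(0) = mex{} = 0
g(1) = mex{} = 0
g(2) = mex{} = 0
g(3) = mex{0} = 1
g(4) = mex{0} = 1
g(5) = mex{0} = 1
g(6) = mex{0,1} = 2
g(7) = mex{0,1} = 2
g(8) = mex{0,1} = 2
g(9) = mex{0,1,2} = 3
g(10) = mex{0,1,2} = 3
g(11) = mex{1,2} = 0
The P-positions (g = 0) in 0..11 are 0, 1, 2, 11.

0, 1, 2, 11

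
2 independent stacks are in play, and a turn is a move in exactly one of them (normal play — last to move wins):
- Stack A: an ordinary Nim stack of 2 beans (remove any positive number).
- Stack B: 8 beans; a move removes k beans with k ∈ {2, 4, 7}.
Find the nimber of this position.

3

Stack A is a plain Nim stack of size 2, so its Grundy value is 2.
For stack B, compute g(0), g(1), … with moves {2, 4, 7}:
k:     0  1  2  3  4  5  6  7  8
g(k):  0  0  1  1  2  2  0  3  1
So g(8) = 1.
By the Sprague-Grundy theorem, the Grundy value of a sum of independent games is the XOR of the component values.
Combined value = 2 XOR 1 = 3.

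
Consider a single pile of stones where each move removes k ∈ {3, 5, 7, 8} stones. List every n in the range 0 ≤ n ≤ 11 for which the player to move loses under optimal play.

0, 1, 2, 11

Grundy values for subtraction set {3, 5, 7, 8}:
k:     0  1  2  3  4  5  6  7  8  9 10 11
g(k):  0  0  0  1  1  1  2  2  2  3  3  0
The P-positions (g = 0) in 0..11 are 0, 1, 2, 11.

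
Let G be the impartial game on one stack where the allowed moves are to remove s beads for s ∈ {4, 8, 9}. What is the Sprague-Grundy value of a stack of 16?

0

Build the Grundy sequence with g(k) = mex{g(k−s) : s ∈ {4, 8, 9}, s ≤ k}:
k:     0  1  2  3  4  5  6  7  8  9 10 11 12 13 14 15 16
g(k):  0  0  0  0  1  1  1  1  2  2  2  2  3  0  0  0  0
So g(16) = 0.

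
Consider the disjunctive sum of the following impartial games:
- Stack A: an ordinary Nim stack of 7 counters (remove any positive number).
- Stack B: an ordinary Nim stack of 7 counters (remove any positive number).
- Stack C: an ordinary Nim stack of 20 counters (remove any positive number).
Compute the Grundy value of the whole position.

20

Stack A is a plain Nim stack of size 7, so its Grundy value is 7.
Stack B is a plain Nim stack of size 7, so its Grundy value is 7.
Stack C is a plain Nim stack of size 20, so its Grundy value is 20.
By the Sprague-Grundy theorem, the Grundy value of a sum of independent games is the XOR of the component values.
Combined value = 7 ⊕ 7 ⊕ 20 = 20.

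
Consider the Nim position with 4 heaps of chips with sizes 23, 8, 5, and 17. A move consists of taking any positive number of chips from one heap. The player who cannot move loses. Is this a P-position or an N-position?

Compute the nim-sum pairwise:
23 ^ 8 = 31
31 ^ 5 = 26
26 ^ 17 = 11
The nim-sum is 11 ≠ 0, so this is an N-position: the player to move can win.

N-position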